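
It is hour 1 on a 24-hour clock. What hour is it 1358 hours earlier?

11

Dividing 1358 by 24 gives quotient 56 and remainder 14.
(1 − 14) mod 24 = 11.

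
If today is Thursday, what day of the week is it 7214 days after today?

Monday

7214 − 1030·7 = 4, so 7214 ≡ 4 (mod 7).
Thursday + 4 days → Monday.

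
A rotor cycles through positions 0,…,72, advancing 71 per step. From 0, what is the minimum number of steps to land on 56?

71⁻¹ ≡ 36 (mod 73) because 71·36 = 2556 = 35·73 + 1.
So x ≡ 36·56 = 2016 ≡ 45 (mod 73).

45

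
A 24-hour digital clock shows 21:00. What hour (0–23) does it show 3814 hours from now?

19

Dividing 3814 by 24 gives quotient 158 and remainder 22.
(21 + 22) mod 24 = 19.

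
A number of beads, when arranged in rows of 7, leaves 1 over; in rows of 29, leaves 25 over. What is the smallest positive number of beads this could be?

141

Since 29·1 ≡ 1 (mod 7), take x = 25 + 29·((1−25)·1 mod 7) = 25 + 29·4 = 141.
Check: 141 mod 7 = 1, 141 mod 29 = 25.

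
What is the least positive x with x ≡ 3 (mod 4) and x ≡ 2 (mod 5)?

7

x ≡ 3 (mod 4) gives x ∈ {3, 7}.
The first of these with x mod 5 = 2 is 7.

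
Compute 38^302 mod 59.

By repeated squaring mod 59: 38^1≡38, 38^2≡28, 38^4≡17, 38^8≡53, 38^16≡36, 38^32≡57, 38^64≡4, 38^128≡16, 38^256≡20.
Since 302 = 2 + 4 + 8 + 32 + 256 in binary, 38^302 ≡ 28·17·53·57·20 ≡ 16 (mod 59).

16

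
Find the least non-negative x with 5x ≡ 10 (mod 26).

2

5⁻¹ ≡ 21 (mod 26) because 5·21 = 105 = 4·26 + 1.
So x ≡ 21·10 = 210 ≡ 2 (mod 26).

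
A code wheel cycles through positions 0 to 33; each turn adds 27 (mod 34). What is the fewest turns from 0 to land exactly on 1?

27·29 = 783 = 23·34 + 1, so 27⁻¹ ≡ 29 (mod 34).

29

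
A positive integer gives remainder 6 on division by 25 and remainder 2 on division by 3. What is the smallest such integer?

x ≡ 2 (mod 3) gives x ∈ {2, 5, 8, 11, 14, 17, 20, 23, …}.
The first of these with x mod 25 = 6 is 56.

56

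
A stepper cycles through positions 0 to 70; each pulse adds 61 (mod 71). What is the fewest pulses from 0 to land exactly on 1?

71 = 1·61 + 10
61 = 6·10 + 1
10 = 10·1 + 0
Back-substituting gives 61·7 ≡ 1 (mod 71).

7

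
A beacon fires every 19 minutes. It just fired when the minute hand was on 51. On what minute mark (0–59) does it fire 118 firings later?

118·19 = 2242.
2242 − 37·60 = 22, so 2242 ≡ 22 (mod 60).
(51 + 22) mod 60 = 13.

13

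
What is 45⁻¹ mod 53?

33

53 = 1·45 + 8
45 = 5·8 + 5
8 = 1·5 + 3
5 = 1·3 + 2
3 = 1·2 + 1
2 = 2·1 + 0
Back-substituting gives 45·33 ≡ 1 (mod 53).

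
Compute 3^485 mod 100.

Square-and-reduce mod 100: 3^1≡3, 3^2≡9, 3^4≡81, 3^8≡61, 3^16≡21, 3^32≡41, 3^64≡81, 3^128≡61, 3^256≡21.
485 = 1 + 4 + 32 + 64 + 128 + 256, so 3^485 ≡ 3·81·41·81·61·21 ≡ 43 (mod 100).

43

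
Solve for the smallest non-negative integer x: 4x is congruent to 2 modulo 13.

4⁻¹ ≡ 10 (mod 13) because 4·10 = 40 = 3·13 + 1.
Multiplying both sides by 10: x ≡ 10·2 = 20 ≡ 7 (mod 13).
Check: 4·7 = 28 = 2·13 + 2.

7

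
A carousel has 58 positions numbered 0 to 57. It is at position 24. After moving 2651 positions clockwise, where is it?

Dividing 2651 by 58 gives quotient 45 and remainder 41.
(24 + 41) mod 58 = 7.

7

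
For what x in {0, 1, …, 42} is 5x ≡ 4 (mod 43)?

18

5⁻¹ ≡ 26 (mod 43) because 5·26 = 130 = 3·43 + 1.
Multiplying both sides by 26: x ≡ 26·4 = 104 ≡ 18 (mod 43).
Check: 5·18 = 90 = 2·43 + 4.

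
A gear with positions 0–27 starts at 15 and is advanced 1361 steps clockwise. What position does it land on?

4

1361 mod 28 = 17 (since 48·28 = 1344).
(15 + 17) mod 28 = 4.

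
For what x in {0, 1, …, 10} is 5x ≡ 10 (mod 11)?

The inverse of 5 mod 11 is 9 (since 5·9 = 45 ≡ 1).
So x ≡ 9·10 = 90 ≡ 2 (mod 11).

2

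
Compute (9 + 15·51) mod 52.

15·51 = 765.
765 − 14·52 = 37, so 765 ≡ 37 (mod 52).
(9 + 37) mod 52 = 46.

46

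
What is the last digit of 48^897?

Powers of 8 mod 10 repeat with period 4: 8, 4, 2, 6.
897 mod 4 = 1, so the last digit matches 8^1 = 8.

8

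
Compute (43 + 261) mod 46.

28

261 − 5·46 = 31, so 261 ≡ 31 (mod 46).
(43 + 31) mod 46 = 28.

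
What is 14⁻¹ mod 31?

20

14·20 = 280 = 9·31 + 1, so 14⁻¹ ≡ 20 (mod 31).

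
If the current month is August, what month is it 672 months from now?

672 mod 12 = 0 (since 56·12 = 672).
August + 0 months → August.

August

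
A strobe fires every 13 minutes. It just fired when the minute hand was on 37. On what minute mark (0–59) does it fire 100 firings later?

17

100·13 = 1300.
Dividing 1300 by 60 gives quotient 21 and remainder 40.
(37 + 40) mod 60 = 17.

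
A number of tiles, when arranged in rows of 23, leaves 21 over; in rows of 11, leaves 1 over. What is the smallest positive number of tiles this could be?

67

Since 11·21 ≡ 1 (mod 23), take x = 1 + 11·((21−1)·21 mod 23) = 1 + 11·6 = 67.
Check: 67 mod 23 = 21, 67 mod 11 = 1.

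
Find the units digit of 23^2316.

1

Powers of 3 mod 10 repeat with period 4: 3, 9, 7, 1.
2316 leaves remainder 0 on division by 4, so 23^2316 ends in 1.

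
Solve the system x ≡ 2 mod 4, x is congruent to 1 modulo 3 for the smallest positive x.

10

x ≡ 1 (mod 3) gives x ∈ {1, 4, 7, 10}.
The first of these with x mod 4 = 2 is 10.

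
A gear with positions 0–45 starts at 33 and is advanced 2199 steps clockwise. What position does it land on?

Dividing 2199 by 46 gives quotient 47 and remainder 37.
(33 + 37) mod 46 = 24.

24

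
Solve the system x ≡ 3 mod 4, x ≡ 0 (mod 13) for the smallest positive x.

Since 13·1 ≡ 1 (mod 4), take x = 0 + 13·((3−0)·1 mod 4) = 0 + 13·3 = 39.
Check: 39 mod 4 = 3, 39 mod 13 = 0.

39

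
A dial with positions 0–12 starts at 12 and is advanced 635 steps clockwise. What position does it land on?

10

635 mod 13 = 11 (since 48·13 = 624).
(12 + 11) mod 13 = 10.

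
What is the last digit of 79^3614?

Powers of 9 mod 10 repeat with period 2: 9, 1.
3614 mod 2 = 0, so the last digit matches 9^2 = 1.

1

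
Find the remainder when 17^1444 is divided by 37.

12

Square-and-reduce mod 37: 17^1≡17, 17^2≡30, 17^4≡12, 17^8≡33, 17^16≡16, 17^32≡34, 17^64≡9, 17^128≡7, 17^256≡12, 17^512≡33, 17^1024≡16.
Since 1444 = 4 + 32 + 128 + 256 + 1024 in binary, 17^1444 ≡ 12·34·7·12·16 ≡ 12 (mod 37).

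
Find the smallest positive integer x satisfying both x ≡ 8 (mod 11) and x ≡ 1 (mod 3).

Since 3·4 ≡ 1 (mod 11), take x = 1 + 3·((8−1)·4 mod 11) = 1 + 3·6 = 19.
Check: 19 mod 11 = 8, 19 mod 3 = 1.

19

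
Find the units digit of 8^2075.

2

Last digits of 8^n: 8, 4, 2, 6 (period 4).
2075 leaves remainder 3 on division by 4, so 8^2075 ends in 2.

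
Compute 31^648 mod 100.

41

Square-and-reduce mod 100: 31^1≡31, 31^2≡61, 31^4≡21, 31^8≡41, 31^16≡81, 31^32≡61, 31^64≡21, 31^128≡41, 31^256≡81, 31^512≡61.
Since 648 = 8 + 128 + 512 in binary, 31^648 ≡ 41·41·61 ≡ 41 (mod 100).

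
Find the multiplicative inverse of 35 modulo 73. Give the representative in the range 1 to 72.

35·48 = 1680 = 23·73 + 1, so 35⁻¹ ≡ 48 (mod 73).

48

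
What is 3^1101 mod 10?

3

Last digits of 3^n: 3, 9, 7, 1 (period 4).
1101 leaves remainder 1 on division by 4, so 3^1101 ends in 3.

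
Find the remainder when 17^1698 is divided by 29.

28

By repeated squaring mod 29: 17^1≡17, 17^2≡28, 17^4≡1, 17^8≡1, 17^16≡1, 17^32≡1, 17^64≡1, 17^128≡1, 17^256≡1, 17^512≡1, 17^1024≡1.
Since 1698 = 2 + 32 + 128 + 512 + 1024 in binary, 17^1698 ≡ 28·1·1·1·1 ≡ 28 (mod 29).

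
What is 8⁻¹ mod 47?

8·6 = 48 = 1·47 + 1, so 8⁻¹ ≡ 6 (mod 47).

6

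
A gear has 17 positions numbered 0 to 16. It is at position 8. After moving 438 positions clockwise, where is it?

4

438 − 25·17 = 13, so 438 ≡ 13 (mod 17).
(8 + 13) mod 17 = 4.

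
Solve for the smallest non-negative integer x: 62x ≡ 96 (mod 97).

62⁻¹ ≡ 36 (mod 97) because 62·36 = 2232 = 23·97 + 1.
Multiplying both sides by 36: x ≡ 36·96 = 3456 ≡ 61 (mod 97).
Check: 62·61 = 3782 = 38·97 + 96.

61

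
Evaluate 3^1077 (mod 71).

49

Square-and-reduce mod 71: 3^1≡3, 3^2≡9, 3^4≡10, 3^8≡29, 3^16≡60, 3^32≡50, 3^64≡15, 3^128≡12, 3^256≡2, 3^512≡4, 3^1024≡16.
Since 1077 = 1 + 4 + 16 + 32 + 1024 in binary, 3^1077 ≡ 3·10·60·50·16 ≡ 49 (mod 71).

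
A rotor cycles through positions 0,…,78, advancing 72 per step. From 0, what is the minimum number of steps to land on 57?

37

The inverse of 72 mod 79 is 45 (since 72·45 = 3240 ≡ 1).
So x ≡ 45·57 = 2565 ≡ 37 (mod 79).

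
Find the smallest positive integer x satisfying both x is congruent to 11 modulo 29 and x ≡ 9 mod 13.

x ≡ 9 (mod 13) gives x ∈ {9, 22, 35, 48, 61, 74, 87, 100, …}.
The first of these with x mod 29 = 11 is 243.

243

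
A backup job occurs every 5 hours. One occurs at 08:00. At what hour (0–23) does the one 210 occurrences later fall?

2

210·5 = 1050.
1050 − 43·24 = 18, so 1050 ≡ 18 (mod 24).
(8 + 18) mod 24 = 2.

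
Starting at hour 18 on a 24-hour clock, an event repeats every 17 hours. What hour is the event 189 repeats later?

15

189·17 = 3213.
3213 − 133·24 = 21, so 3213 ≡ 21 (mod 24).
(18 + 21) mod 24 = 15.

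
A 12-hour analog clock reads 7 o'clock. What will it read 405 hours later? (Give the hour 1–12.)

4

405 mod 12 = 9 (since 33·12 = 396).
7 + 9 → 4 on a 12-hour dial.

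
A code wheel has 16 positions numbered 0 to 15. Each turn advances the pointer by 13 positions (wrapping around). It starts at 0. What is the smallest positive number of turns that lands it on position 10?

2

The inverse of 13 mod 16 is 5 (since 13·5 = 65 ≡ 1).
Multiplying both sides by 5: x ≡ 5·10 = 50 ≡ 2 (mod 16).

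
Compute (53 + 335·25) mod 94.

335·25 = 8375.
8375 = 89·94 + 9, so 8375 mod 94 = 9.
(53 + 9) mod 94 = 62.

62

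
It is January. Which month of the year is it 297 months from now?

October

297 − 24·12 = 9, so 297 ≡ 9 (mod 12).
January + 9 months → October.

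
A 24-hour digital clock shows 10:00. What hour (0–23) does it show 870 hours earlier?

4

870 mod 24 = 6 (since 36·24 = 864).
(10 − 6) mod 24 = 4.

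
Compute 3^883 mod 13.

Square-and-reduce mod 13: 3^1≡3, 3^2≡9, 3^4≡3, 3^8≡9, 3^16≡3, 3^32≡9, 3^64≡3, 3^128≡9, 3^256≡3, 3^512≡9.
883 = 1 + 2 + 16 + 32 + 64 + 256 + 512, so 3^883 ≡ 3·9·3·9·3·3·9 ≡ 3 (mod 13).

3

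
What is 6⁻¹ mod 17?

17 = 2·6 + 5
6 = 1·5 + 1
5 = 5·1 + 0
Back-substituting gives 6·3 ≡ 1 (mod 17).

3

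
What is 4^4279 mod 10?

Powers of 4 mod 10 repeat with period 2: 4, 6.
4279 leaves remainder 1 on division by 2, so 4^4279 ends in 4.

4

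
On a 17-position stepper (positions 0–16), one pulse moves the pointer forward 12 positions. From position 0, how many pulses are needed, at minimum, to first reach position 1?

10

12·10 = 120 = 7·17 + 1, so 12⁻¹ ≡ 10 (mod 17).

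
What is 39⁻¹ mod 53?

39·34 = 1326 = 25·53 + 1, so 39⁻¹ ≡ 34 (mod 53).

34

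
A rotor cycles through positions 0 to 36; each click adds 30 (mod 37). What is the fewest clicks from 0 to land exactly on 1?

21

30·21 = 630 = 17·37 + 1, so 30⁻¹ ≡ 21 (mod 37).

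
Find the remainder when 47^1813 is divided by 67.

Successive squares of 47 mod 67: 47^1≡47, 47^2≡65, 47^4≡4, 47^8≡16, 47^16≡55, 47^32≡10, 47^64≡33, 47^128≡17, 47^256≡21, 47^512≡39, 47^1024≡47.
1813 = 1 + 4 + 16 + 256 + 512 + 1024, so 47^1813 ≡ 47·4·55·21·39·47 ≡ 33 (mod 67).

33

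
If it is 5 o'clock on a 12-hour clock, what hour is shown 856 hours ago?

Dividing 856 by 12 gives quotient 71 and remainder 4.
5 − 4 → 1 on a 12-hour dial.

1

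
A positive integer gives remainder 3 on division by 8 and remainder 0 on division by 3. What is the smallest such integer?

x ≡ 0 (mod 3) gives x ∈ {0, 3}.
The first of these with x mod 8 = 3 is 3.

3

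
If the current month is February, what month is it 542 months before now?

December

542 = 45·12 + 2, so 542 mod 12 = 2.
February − 2 months → December.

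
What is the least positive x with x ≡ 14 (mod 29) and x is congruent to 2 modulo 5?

72

x ≡ 2 (mod 5) gives x ∈ {2, 7, 12, 17, 22, 27, 32, 37, …}.
The first of these with x mod 29 = 14 is 72.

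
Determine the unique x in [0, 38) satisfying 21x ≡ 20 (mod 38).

10

21⁻¹ ≡ 29 (mod 38) because 21·29 = 609 = 16·38 + 1.
Multiplying both sides by 29: x ≡ 29·20 = 580 ≡ 10 (mod 38).
Check: 21·10 = 210 = 5·38 + 20.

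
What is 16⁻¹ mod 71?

71 = 4·16 + 7
16 = 2·7 + 2
7 = 3·2 + 1
2 = 2·1 + 0
Back-substituting gives 16·40 ≡ 1 (mod 71).

40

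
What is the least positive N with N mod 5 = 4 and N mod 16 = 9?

9

x ≡ 4 (mod 5) gives x ∈ {4, 9}.
The first of these with x mod 16 = 9 is 9.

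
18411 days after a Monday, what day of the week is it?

Tuesday

Dividing 18411 by 7 gives quotient 2630 and remainder 1.
Monday + 1 day → Tuesday.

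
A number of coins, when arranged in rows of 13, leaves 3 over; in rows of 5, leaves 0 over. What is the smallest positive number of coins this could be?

x ≡ 0 (mod 5) gives x ∈ {0, 5, 10, 15, 20, 25, 30, 35, …}.
The first of these with x mod 13 = 3 is 55.

55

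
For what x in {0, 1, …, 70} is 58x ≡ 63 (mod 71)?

58⁻¹ ≡ 60 (mod 71) because 58·60 = 3480 = 49·71 + 1.
Multiplying both sides by 60: x ≡ 60·63 = 3780 ≡ 17 (mod 71).

17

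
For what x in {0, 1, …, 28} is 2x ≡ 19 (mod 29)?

The inverse of 2 mod 29 is 15 (since 2·15 = 30 ≡ 1).
Multiplying both sides by 15: x ≡ 15·19 = 285 ≡ 24 (mod 29).

24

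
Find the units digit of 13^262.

9

The units digit of 13^n cycles with period 4: 3, 9, 7, 1, …
262 mod 4 = 2, so the last digit matches 3^2 = 9.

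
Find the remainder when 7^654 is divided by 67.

By repeated squaring mod 67: 7^1≡7, 7^2≡49, 7^4≡56, 7^8≡54, 7^16≡35, 7^32≡19, 7^64≡26, 7^128≡6, 7^256≡36, 7^512≡23.
Since 654 = 2 + 4 + 8 + 128 + 512 in binary, 7^654 ≡ 49·56·54·6·23 ≡ 22 (mod 67).

22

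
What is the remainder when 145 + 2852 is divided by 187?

Dividing 2852 by 187 gives quotient 15 and remainder 47.
(145 + 47) mod 187 = 5.

5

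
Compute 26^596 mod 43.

10

By repeated squaring mod 43: 26^1≡26, 26^2≡31, 26^4≡15, 26^8≡10, 26^16≡14, 26^32≡24, 26^64≡17, 26^128≡31, 26^256≡15, 26^512≡10.
Since 596 = 4 + 16 + 64 + 512 in binary, 26^596 ≡ 15·14·17·10 ≡ 10 (mod 43).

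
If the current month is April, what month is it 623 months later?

March

623 − 51·12 = 11, so 623 ≡ 11 (mod 12).
April + 11 months → March.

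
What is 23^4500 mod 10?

Last digits of 3^n: 3, 9, 7, 1 (period 4).
4500 mod 4 = 0, so the last digit matches 3^4 = 1.

1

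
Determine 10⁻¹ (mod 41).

37

10·37 = 370 = 9·41 + 1, so 10⁻¹ ≡ 37 (mod 41).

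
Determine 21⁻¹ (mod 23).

11

23 = 1·21 + 2
21 = 10·2 + 1
2 = 2·1 + 0
Back-substituting gives 21·11 ≡ 1 (mod 23).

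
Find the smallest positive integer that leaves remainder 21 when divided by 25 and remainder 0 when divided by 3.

21

Since 3·17 ≡ 1 (mod 25), take x = 0 + 3·((21−0)·17 mod 25) = 0 + 3·7 = 21.
Check: 21 mod 25 = 21, 21 mod 3 = 0.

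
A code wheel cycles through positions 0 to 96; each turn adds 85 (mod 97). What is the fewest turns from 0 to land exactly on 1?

97 = 1·85 + 12
85 = 7·12 + 1
12 = 12·1 + 0
Back-substituting gives 85·8 ≡ 1 (mod 97).

8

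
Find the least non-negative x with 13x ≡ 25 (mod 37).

19

The inverse of 13 mod 37 is 20 (since 13·20 = 260 ≡ 1).
So x ≡ 20·25 = 500 ≡ 19 (mod 37).
Check: 13·19 = 247 = 6·37 + 25.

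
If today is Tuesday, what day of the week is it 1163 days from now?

Wednesday

1163 = 166·7 + 1, so 1163 mod 7 = 1.
Tuesday + 1 day → Wednesday.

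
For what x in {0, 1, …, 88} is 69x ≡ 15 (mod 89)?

66

The inverse of 69 mod 89 is 40 (since 69·40 = 2760 ≡ 1).
So x ≡ 40·15 = 600 ≡ 66 (mod 89).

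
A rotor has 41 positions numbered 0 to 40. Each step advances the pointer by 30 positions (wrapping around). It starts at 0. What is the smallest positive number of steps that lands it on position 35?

30⁻¹ ≡ 26 (mod 41) because 30·26 = 780 = 19·41 + 1.
Multiplying both sides by 26: x ≡ 26·35 = 910 ≡ 8 (mod 41).

8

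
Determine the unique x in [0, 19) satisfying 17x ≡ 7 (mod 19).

6

17⁻¹ ≡ 9 (mod 19) because 17·9 = 153 = 8·19 + 1.
So x ≡ 9·7 = 63 ≡ 6 (mod 19).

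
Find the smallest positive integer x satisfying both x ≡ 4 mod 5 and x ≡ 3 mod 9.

x ≡ 4 (mod 5) gives x ∈ {4, 9, 14, 19, 24, 29, 34, 39}.
The first of these with x mod 9 = 3 is 39.

39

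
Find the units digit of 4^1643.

4

Powers of 4 mod 10 repeat with period 2: 4, 6.
1643 mod 2 = 1, so the last digit matches 4^1 = 4.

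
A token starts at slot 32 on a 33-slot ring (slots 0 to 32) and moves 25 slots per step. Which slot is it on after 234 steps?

234·25 = 5850.
5850 − 177·33 = 9, so 5850 ≡ 9 (mod 33).
(32 + 9) mod 33 = 8.

8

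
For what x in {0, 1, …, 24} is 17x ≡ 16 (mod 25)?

The inverse of 17 mod 25 is 3 (since 17·3 = 51 ≡ 1).
Multiplying both sides by 3: x ≡ 3·16 = 48 ≡ 23 (mod 25).

23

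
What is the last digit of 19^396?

The units digit of 19^n cycles with period 2: 9, 1, …
396 mod 2 = 0, so the last digit matches 9^2 = 1.

1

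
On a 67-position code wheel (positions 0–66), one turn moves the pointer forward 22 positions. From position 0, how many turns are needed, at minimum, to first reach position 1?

67 = 3·22 + 1
22 = 22·1 + 0
Back-substituting gives 22·64 ≡ 1 (mod 67).

64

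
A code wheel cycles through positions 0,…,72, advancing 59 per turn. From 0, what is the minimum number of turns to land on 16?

51

The inverse of 59 mod 73 is 26 (since 59·26 = 1534 ≡ 1).
So x ≡ 26·16 = 416 ≡ 51 (mod 73).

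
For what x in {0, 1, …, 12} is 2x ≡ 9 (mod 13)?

2⁻¹ ≡ 7 (mod 13) because 2·7 = 14 = 1·13 + 1.
Multiplying both sides by 7: x ≡ 7·9 = 63 ≡ 11 (mod 13).
Check: 2·11 = 22 = 1·13 + 9.

11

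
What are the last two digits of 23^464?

Successive squares of 23 mod 100: 23^1≡23, 23^2≡29, 23^4≡41, 23^8≡81, 23^16≡61, 23^32≡21, 23^64≡41, 23^128≡81, 23^256≡61.
464 = 16 + 64 + 128 + 256, so 23^464 ≡ 61·41·81·61 ≡ 41 (mod 100).

41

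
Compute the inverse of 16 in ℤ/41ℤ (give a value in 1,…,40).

16·18 = 288 = 7·41 + 1, so 16⁻¹ ≡ 18 (mod 41).

18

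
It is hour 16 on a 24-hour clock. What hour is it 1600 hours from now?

Dividing 1600 by 24 gives quotient 66 and remainder 16.
(16 + 16) mod 24 = 8.

8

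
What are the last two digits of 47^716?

Square-and-reduce mod 100: 47^1≡47, 47^2≡9, 47^4≡81, 47^8≡61, 47^16≡21, 47^32≡41, 47^64≡81, 47^128≡61, 47^256≡21, 47^512≡41.
Since 716 = 4 + 8 + 64 + 128 + 512 in binary, 47^716 ≡ 81·61·81·61·41 ≡ 21 (mod 100).

21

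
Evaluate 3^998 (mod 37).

12

Successive squares of 3 mod 37: 3^1≡3, 3^2≡9, 3^4≡7, 3^8≡12, 3^16≡33, 3^32≡16, 3^64≡34, 3^128≡9, 3^256≡7, 3^512≡12.
998 = 2 + 4 + 32 + 64 + 128 + 256 + 512, so 3^998 ≡ 9·7·16·34·9·7·12 ≡ 12 (mod 37).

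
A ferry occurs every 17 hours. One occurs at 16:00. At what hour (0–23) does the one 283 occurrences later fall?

3

283·17 = 4811.
Dividing 4811 by 24 gives quotient 200 and remainder 11.
(16 + 11) mod 24 = 3.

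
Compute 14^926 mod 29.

Successive squares of 14 mod 29: 14^1≡14, 14^2≡22, 14^4≡20, 14^8≡23, 14^16≡7, 14^32≡20, 14^64≡23, 14^128≡7, 14^256≡20, 14^512≡23.
926 = 2 + 4 + 8 + 16 + 128 + 256 + 512, so 14^926 ≡ 22·20·23·7·7·20·23 ≡ 22 (mod 29).

22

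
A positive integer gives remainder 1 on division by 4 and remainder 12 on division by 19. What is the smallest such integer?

x ≡ 1 (mod 4) gives x ∈ {1, 5, 9, 13, 17, 21, 25, 29, …}.
The first of these with x mod 19 = 12 is 69.

69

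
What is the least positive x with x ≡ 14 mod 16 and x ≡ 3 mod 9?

x ≡ 3 (mod 9) gives x ∈ {3, 12, 21, 30}.
The first of these with x mod 16 = 14 is 30.

30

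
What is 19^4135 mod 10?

9

Last digits of 9^n: 9, 1 (period 2).
4135 leaves remainder 1 on division by 2, so 19^4135 ends in 9.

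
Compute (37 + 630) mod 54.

630 = 11·54 + 36, so 630 mod 54 = 36.
(37 + 36) mod 54 = 19.

19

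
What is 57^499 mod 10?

The units digit of 57^n cycles with period 4: 7, 9, 3, 1, …
499 leaves remainder 3 on division by 4, so 57^499 ends in 3.

3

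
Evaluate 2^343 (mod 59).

Square-and-reduce mod 59: 2^1≡2, 2^2≡4, 2^4≡16, 2^8≡20, 2^16≡46, 2^32≡51, 2^64≡5, 2^128≡25, 2^256≡35.
343 = 1 + 2 + 4 + 16 + 64 + 256, so 2^343 ≡ 2·4·16·46·5·35 ≡ 24 (mod 59).

24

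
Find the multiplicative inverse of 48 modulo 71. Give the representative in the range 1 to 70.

37

48·37 = 1776 = 25·71 + 1, so 48⁻¹ ≡ 37 (mod 71).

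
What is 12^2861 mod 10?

2

The units digit of 12^n cycles with period 4: 2, 4, 8, 6, …
2861 mod 4 = 1, so the last digit matches 2^1 = 2.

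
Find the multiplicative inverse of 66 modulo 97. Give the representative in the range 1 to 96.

97 = 1·66 + 31
66 = 2·31 + 4
31 = 7·4 + 3
4 = 1·3 + 1
3 = 3·1 + 0
Back-substituting gives 66·25 ≡ 1 (mod 97).

25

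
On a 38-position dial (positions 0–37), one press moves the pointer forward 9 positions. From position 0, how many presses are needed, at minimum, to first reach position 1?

9·17 = 153 = 4·38 + 1, so 9⁻¹ ≡ 17 (mod 38).

17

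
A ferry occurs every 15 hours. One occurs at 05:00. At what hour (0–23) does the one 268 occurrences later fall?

17

268·15 = 4020.
4020 mod 24 = 12 (since 167·24 = 4008).
(5 + 12) mod 24 = 17.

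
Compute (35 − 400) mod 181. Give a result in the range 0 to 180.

400 mod 181 = 38 (since 2·181 = 362).
(35 − 38) mod 181 = 178.

178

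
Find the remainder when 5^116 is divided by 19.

By repeated squaring mod 19: 5^1≡5, 5^2≡6, 5^4≡17, 5^8≡4, 5^16≡16, 5^32≡9, 5^64≡5.
116 = 4 + 16 + 32 + 64, so 5^116 ≡ 17·16·9·5 ≡ 4 (mod 19).

4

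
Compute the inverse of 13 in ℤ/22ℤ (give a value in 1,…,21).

22 = 1·13 + 9
13 = 1·9 + 4
9 = 2·4 + 1
4 = 4·1 + 0
Back-substituting gives 13·17 ≡ 1 (mod 22).

17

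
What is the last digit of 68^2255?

2

Last digits of 8^n: 8, 4, 2, 6 (period 4).
2255 leaves remainder 3 on division by 4, so 68^2255 ends in 2.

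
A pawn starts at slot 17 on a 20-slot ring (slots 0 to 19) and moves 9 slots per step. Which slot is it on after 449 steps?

18

449·9 = 4041.
4041 = 202·20 + 1, so 4041 mod 20 = 1.
(17 + 1) mod 20 = 18.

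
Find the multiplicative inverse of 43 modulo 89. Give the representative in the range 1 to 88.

89 = 2·43 + 3
43 = 14·3 + 1
3 = 3·1 + 0
Back-substituting gives 43·29 ≡ 1 (mod 89).

29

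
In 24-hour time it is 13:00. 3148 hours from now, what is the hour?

3148 mod 24 = 4 (since 131·24 = 3144).
(13 + 4) mod 24 = 17.

17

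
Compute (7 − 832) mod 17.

8

Dividing 832 by 17 gives quotient 48 and remainder 16.
(7 − 16) mod 17 = 8.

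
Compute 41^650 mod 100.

Square-and-reduce mod 100: 41^1≡41, 41^2≡81, 41^4≡61, 41^8≡21, 41^16≡41, 41^32≡81, 41^64≡61, 41^128≡21, 41^256≡41, 41^512≡81.
650 = 2 + 8 + 128 + 512, so 41^650 ≡ 81·21·21·81 ≡ 1 (mod 100).

1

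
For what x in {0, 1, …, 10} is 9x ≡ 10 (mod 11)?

9⁻¹ ≡ 5 (mod 11) because 9·5 = 45 = 4·11 + 1.
Multiplying both sides by 5: x ≡ 5·10 = 50 ≡ 6 (mod 11).
Check: 9·6 = 54 = 4·11 + 10.

6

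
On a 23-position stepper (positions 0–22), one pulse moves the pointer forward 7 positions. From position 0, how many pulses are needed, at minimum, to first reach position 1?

10

7·10 = 70 = 3·23 + 1, so 7⁻¹ ≡ 10 (mod 23).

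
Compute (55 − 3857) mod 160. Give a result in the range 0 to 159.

38

3857 mod 160 = 17 (since 24·160 = 3840).
(55 − 17) mod 160 = 38.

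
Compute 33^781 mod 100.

Successive squares of 33 mod 100: 33^1≡33, 33^2≡89, 33^4≡21, 33^8≡41, 33^16≡81, 33^32≡61, 33^64≡21, 33^128≡41, 33^256≡81, 33^512≡61.
781 = 1 + 4 + 8 + 256 + 512, so 33^781 ≡ 33·21·41·81·61 ≡ 33 (mod 100).

33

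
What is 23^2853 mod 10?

The units digit of 23^n cycles with period 4: 3, 9, 7, 1, …
2853 mod 4 = 1, so the last digit matches 3^1 = 3.

3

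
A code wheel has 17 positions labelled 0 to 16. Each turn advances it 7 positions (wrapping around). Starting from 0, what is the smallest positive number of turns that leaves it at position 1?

5

7·5 = 35 = 2·17 + 1, so 7⁻¹ ≡ 5 (mod 17).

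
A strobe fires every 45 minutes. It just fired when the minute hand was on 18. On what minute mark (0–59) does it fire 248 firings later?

18

248·45 = 11160.
11160 − 186·60 = 0, so 11160 ≡ 0 (mod 60).
(18 + 0) mod 60 = 18.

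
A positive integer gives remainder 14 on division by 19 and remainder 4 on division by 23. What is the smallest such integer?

280

x ≡ 14 (mod 19) gives x ∈ {14, 33, 52, 71, 90, 109, 128, 147, …}.
The first of these with x mod 23 = 4 is 280.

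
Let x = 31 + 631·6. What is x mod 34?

631·6 = 3786.
3786 mod 34 = 12 (since 111·34 = 3774).
(31 + 12) mod 34 = 9.

9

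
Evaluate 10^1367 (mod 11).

10

Successive squares of 10 mod 11: 10^1≡10, 10^2≡1, 10^4≡1, 10^8≡1, 10^16≡1, 10^32≡1, 10^64≡1, 10^128≡1, 10^256≡1, 10^512≡1, 10^1024≡1.
1367 = 1 + 2 + 4 + 16 + 64 + 256 + 1024, so 10^1367 ≡ 10·1·1·1·1·1·1 ≡ 10 (mod 11).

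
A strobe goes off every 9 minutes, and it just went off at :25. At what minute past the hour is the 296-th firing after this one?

296·9 = 2664.
Dividing 2664 by 60 gives quotient 44 and remainder 24.
(25 + 24) mod 60 = 49.

49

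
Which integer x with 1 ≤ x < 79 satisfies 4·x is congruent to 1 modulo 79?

4·20 = 80 = 1·79 + 1, so 4⁻¹ ≡ 20 (mod 79).

20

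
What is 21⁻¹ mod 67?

67 = 3·21 + 4
21 = 5·4 + 1
4 = 4·1 + 0
Back-substituting gives 21·16 ≡ 1 (mod 67).

16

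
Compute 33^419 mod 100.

Successive squares of 33 mod 100: 33^1≡33, 33^2≡89, 33^4≡21, 33^8≡41, 33^16≡81, 33^32≡61, 33^64≡21, 33^128≡41, 33^256≡81.
Since 419 = 1 + 2 + 32 + 128 + 256 in binary, 33^419 ≡ 33·89·61·41·81 ≡ 97 (mod 100).

97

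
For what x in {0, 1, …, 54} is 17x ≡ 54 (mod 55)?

42

The inverse of 17 mod 55 is 13 (since 17·13 = 221 ≡ 1).
Multiplying both sides by 13: x ≡ 13·54 = 702 ≡ 42 (mod 55).
Check: 17·42 = 714 = 12·55 + 54.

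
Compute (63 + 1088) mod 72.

71

1088 = 15·72 + 8, so 1088 mod 72 = 8.
(63 + 8) mod 72 = 71.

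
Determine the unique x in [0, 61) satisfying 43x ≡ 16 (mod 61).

43⁻¹ ≡ 44 (mod 61) because 43·44 = 1892 = 31·61 + 1.
So x ≡ 44·16 = 704 ≡ 33 (mod 61).
Check: 43·33 = 1419 = 23·61 + 16.

33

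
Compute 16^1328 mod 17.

1

Square-and-reduce mod 17: 16^1≡16, 16^2≡1, 16^4≡1, 16^8≡1, 16^16≡1, 16^32≡1, 16^64≡1, 16^128≡1, 16^256≡1, 16^512≡1, 16^1024≡1.
Since 1328 = 16 + 32 + 256 + 1024 in binary, 16^1328 ≡ 1·1·1·1 ≡ 1 (mod 17).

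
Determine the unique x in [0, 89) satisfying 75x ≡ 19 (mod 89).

75⁻¹ ≡ 19 (mod 89) because 75·19 = 1425 = 16·89 + 1.
Multiplying both sides by 19: x ≡ 19·19 = 361 ≡ 5 (mod 89).
Check: 75·5 = 375 = 4·89 + 19.

5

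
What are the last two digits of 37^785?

By repeated squaring mod 100: 37^1≡37, 37^2≡69, 37^4≡61, 37^8≡21, 37^16≡41, 37^32≡81, 37^64≡61, 37^128≡21, 37^256≡41, 37^512≡81.
Since 785 = 1 + 16 + 256 + 512 in binary, 37^785 ≡ 37·41·41·81 ≡ 57 (mod 100).

57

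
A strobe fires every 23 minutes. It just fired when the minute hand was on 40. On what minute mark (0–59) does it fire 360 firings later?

40

360·23 = 8280.
8280 mod 60 = 0 (since 138·60 = 8280).
(40 + 0) mod 60 = 40.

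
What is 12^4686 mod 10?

4

The units digit of 12^n cycles with period 4: 2, 4, 8, 6, …
4686 mod 4 = 2, so the last digit matches 2^2 = 4.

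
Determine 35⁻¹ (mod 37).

37 = 1·35 + 2
35 = 17·2 + 1
2 = 2·1 + 0
Back-substituting gives 35·18 ≡ 1 (mod 37).

18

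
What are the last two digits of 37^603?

53

Successive squares of 37 mod 100: 37^1≡37, 37^2≡69, 37^4≡61, 37^8≡21, 37^16≡41, 37^32≡81, 37^64≡61, 37^128≡21, 37^256≡41, 37^512≡81.
Since 603 = 1 + 2 + 8 + 16 + 64 + 512 in binary, 37^603 ≡ 37·69·21·41·61·81 ≡ 53 (mod 100).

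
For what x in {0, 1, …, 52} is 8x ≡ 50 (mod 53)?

46

The inverse of 8 mod 53 is 20 (since 8·20 = 160 ≡ 1).
Multiplying both sides by 20: x ≡ 20·50 = 1000 ≡ 46 (mod 53).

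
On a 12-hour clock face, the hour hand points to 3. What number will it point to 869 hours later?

869 = 72·12 + 5, so 869 mod 12 = 5.
3 + 5 → 8 on a 12-hour dial.

8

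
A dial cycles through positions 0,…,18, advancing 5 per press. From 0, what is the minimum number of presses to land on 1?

5⁻¹ ≡ 4 (mod 19) because 5·4 = 20 = 1·19 + 1.
So x ≡ 4·1 = 4 ≡ 4 (mod 19).

4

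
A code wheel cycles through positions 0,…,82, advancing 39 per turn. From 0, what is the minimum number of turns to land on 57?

The inverse of 39 mod 83 is 66 (since 39·66 = 2574 ≡ 1).
So x ≡ 66·57 = 3762 ≡ 27 (mod 83).

27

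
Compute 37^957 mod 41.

16

Successive squares of 37 mod 41: 37^1≡37, 37^2≡16, 37^4≡10, 37^8≡18, 37^16≡37, 37^32≡16, 37^64≡10, 37^128≡18, 37^256≡37, 37^512≡16.
957 = 1 + 4 + 8 + 16 + 32 + 128 + 256 + 512, so 37^957 ≡ 37·10·18·37·16·18·37·16 ≡ 16 (mod 41).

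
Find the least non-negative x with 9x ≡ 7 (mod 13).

The inverse of 9 mod 13 is 3 (since 9·3 = 27 ≡ 1).
So x ≡ 3·7 = 21 ≡ 8 (mod 13).

8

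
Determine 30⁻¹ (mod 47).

30·11 = 330 = 7·47 + 1, so 30⁻¹ ≡ 11 (mod 47).

11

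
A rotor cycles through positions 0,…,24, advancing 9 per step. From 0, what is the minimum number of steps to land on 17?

9⁻¹ ≡ 14 (mod 25) because 9·14 = 126 = 5·25 + 1.
Multiplying both sides by 14: x ≡ 14·17 = 238 ≡ 13 (mod 25).
Check: 9·13 = 117 = 4·25 + 17.

13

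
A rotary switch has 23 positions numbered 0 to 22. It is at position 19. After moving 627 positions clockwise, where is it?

2

627 = 27·23 + 6, so 627 mod 23 = 6.
(19 + 6) mod 23 = 2.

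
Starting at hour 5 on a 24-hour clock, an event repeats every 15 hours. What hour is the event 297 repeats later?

297·15 = 4455.
Dividing 4455 by 24 gives quotient 185 and remainder 15.
(5 + 15) mod 24 = 20.

20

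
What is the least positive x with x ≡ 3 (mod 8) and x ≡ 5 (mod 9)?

Since 9·1 ≡ 1 (mod 8), take x = 5 + 9·((3−5)·1 mod 8) = 5 + 9·6 = 59.
Check: 59 mod 8 = 3, 59 mod 9 = 5.

59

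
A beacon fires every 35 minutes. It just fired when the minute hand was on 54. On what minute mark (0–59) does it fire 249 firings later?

249·35 = 8715.
8715 − 145·60 = 15, so 8715 ≡ 15 (mod 60).
(54 + 15) mod 60 = 9.

9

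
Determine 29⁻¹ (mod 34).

27

29·27 = 783 = 23·34 + 1, so 29⁻¹ ≡ 27 (mod 34).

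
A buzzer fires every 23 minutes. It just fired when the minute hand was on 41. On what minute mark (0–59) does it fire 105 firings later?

56

105·23 = 2415.
2415 mod 60 = 15 (since 40·60 = 2400).
(41 + 15) mod 60 = 56.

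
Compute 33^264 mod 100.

21

Successive squares of 33 mod 100: 33^1≡33, 33^2≡89, 33^4≡21, 33^8≡41, 33^16≡81, 33^32≡61, 33^64≡21, 33^128≡41, 33^256≡81.
264 = 8 + 256, so 33^264 ≡ 41·81 ≡ 21 (mod 100).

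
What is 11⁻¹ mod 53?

53 = 4·11 + 9
11 = 1·9 + 2
9 = 4·2 + 1
2 = 2·1 + 0
Back-substituting gives 11·29 ≡ 1 (mod 53).

29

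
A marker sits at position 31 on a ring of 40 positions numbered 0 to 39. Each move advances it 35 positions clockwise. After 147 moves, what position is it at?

147·35 = 5145.
5145 mod 40 = 25 (since 128·40 = 5120).
(31 + 25) mod 40 = 16.

16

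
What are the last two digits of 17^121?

17

Square-and-reduce mod 100: 17^1≡17, 17^2≡89, 17^4≡21, 17^8≡41, 17^16≡81, 17^32≡61, 17^64≡21.
121 = 1 + 8 + 16 + 32 + 64, so 17^121 ≡ 17·41·81·61·21 ≡ 17 (mod 100).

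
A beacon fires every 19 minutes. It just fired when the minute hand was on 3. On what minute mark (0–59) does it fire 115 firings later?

28

115·19 = 2185.
2185 mod 60 = 25 (since 36·60 = 2160).
(3 + 25) mod 60 = 28.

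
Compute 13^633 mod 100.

53

Successive squares of 13 mod 100: 13^1≡13, 13^2≡69, 13^4≡61, 13^8≡21, 13^16≡41, 13^32≡81, 13^64≡61, 13^128≡21, 13^256≡41, 13^512≡81.
633 = 1 + 8 + 16 + 32 + 64 + 512, so 13^633 ≡ 13·21·41·81·61·81 ≡ 53 (mod 100).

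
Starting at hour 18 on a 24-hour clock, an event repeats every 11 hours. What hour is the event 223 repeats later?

23

223·11 = 2453.
Dividing 2453 by 24 gives quotient 102 and remainder 5.
(18 + 5) mod 24 = 23.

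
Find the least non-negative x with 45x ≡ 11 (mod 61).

26

45⁻¹ ≡ 19 (mod 61) because 45·19 = 855 = 14·61 + 1.
Multiplying both sides by 19: x ≡ 19·11 = 209 ≡ 26 (mod 61).
Check: 45·26 = 1170 = 19·61 + 11.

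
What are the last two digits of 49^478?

01

Successive squares of 49 mod 100: 49^1≡49, 49^2≡1, 49^4≡1, 49^8≡1, 49^16≡1, 49^32≡1, 49^64≡1, 49^128≡1, 49^256≡1.
Since 478 = 2 + 4 + 8 + 16 + 64 + 128 + 256 in binary, 49^478 ≡ 1·1·1·1·1·1·1 ≡ 1 (mod 100).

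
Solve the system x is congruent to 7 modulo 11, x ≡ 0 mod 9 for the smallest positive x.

18

x ≡ 0 (mod 9) gives x ∈ {0, 9, 18}.
The first of these with x mod 11 = 7 is 18.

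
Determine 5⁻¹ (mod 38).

23

5·23 = 115 = 3·38 + 1, so 5⁻¹ ≡ 23 (mod 38).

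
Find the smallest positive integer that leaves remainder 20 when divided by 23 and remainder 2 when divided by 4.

66

x ≡ 2 (mod 4) gives x ∈ {2, 6, 10, 14, 18, 22, 26, 30, …}.
The first of these with x mod 23 = 20 is 66.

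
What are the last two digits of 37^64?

By repeated squaring mod 100: 37^1≡37, 37^2≡69, 37^4≡61, 37^8≡21, 37^16≡41, 37^32≡81, 37^64≡61.
Since 64 = 64 in binary, 37^64 ≡ 61 ≡ 61 (mod 100).

61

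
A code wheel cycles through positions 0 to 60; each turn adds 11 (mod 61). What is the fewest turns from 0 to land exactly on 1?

11·50 = 550 = 9·61 + 1, so 11⁻¹ ≡ 50 (mod 61).

50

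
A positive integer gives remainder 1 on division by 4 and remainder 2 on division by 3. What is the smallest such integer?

5

x ≡ 2 (mod 3) gives x ∈ {2, 5}.
The first of these with x mod 4 = 1 is 5.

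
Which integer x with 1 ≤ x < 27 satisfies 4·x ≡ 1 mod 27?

27 = 6·4 + 3
4 = 1·3 + 1
3 = 3·1 + 0
Back-substituting gives 4·7 ≡ 1 (mod 27).

7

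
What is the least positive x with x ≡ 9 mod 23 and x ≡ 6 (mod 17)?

193

Since 17·19 ≡ 1 (mod 23), take x = 6 + 17·((9−6)·19 mod 23) = 6 + 17·11 = 193.
Check: 193 mod 23 = 9, 193 mod 17 = 6.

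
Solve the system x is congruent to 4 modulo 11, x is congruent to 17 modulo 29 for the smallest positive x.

191

Since 29·8 ≡ 1 (mod 11), take x = 17 + 29·((4−17)·8 mod 11) = 17 + 29·6 = 191.
Check: 191 mod 11 = 4, 191 mod 29 = 17.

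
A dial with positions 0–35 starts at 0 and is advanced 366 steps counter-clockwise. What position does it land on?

30

Dividing 366 by 36 gives quotient 10 and remainder 6.
(0 − 6) mod 36 = 30.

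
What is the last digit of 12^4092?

6

The units digit of 12^n cycles with period 4: 2, 4, 8, 6, …
4092 leaves remainder 0 on division by 4, so 12^4092 ends in 6.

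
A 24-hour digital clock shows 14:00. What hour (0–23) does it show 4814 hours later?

4

4814 mod 24 = 14 (since 200·24 = 4800).
(14 + 14) mod 24 = 4.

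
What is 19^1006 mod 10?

1

The units digit of 19^n cycles with period 2: 9, 1, …
1006 mod 2 = 0, so the last digit matches 9^2 = 1.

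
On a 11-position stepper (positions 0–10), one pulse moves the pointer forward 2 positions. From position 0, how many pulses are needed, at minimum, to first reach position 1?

11 = 5·2 + 1
2 = 2·1 + 0
Back-substituting gives 2·6 ≡ 1 (mod 11).

6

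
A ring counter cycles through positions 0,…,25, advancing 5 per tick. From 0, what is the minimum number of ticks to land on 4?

5⁻¹ ≡ 21 (mod 26) because 5·21 = 105 = 4·26 + 1.
Multiplying both sides by 21: x ≡ 21·4 = 84 ≡ 6 (mod 26).
Check: 5·6 = 30 = 1·26 + 4.

6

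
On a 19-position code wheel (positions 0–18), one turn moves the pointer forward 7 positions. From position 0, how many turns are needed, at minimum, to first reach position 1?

19 = 2·7 + 5
7 = 1·5 + 2
5 = 2·2 + 1
2 = 2·1 + 0
Back-substituting gives 7·11 ≡ 1 (mod 19).

11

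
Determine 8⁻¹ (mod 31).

8·4 = 32 = 1·31 + 1, so 8⁻¹ ≡ 4 (mod 31).

4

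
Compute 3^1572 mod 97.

22

By repeated squaring mod 97: 3^1≡3, 3^2≡9, 3^4≡81, 3^8≡62, 3^16≡61, 3^32≡35, 3^64≡61, 3^128≡35, 3^256≡61, 3^512≡35, 3^1024≡61.
Since 1572 = 4 + 32 + 512 + 1024 in binary, 3^1572 ≡ 81·35·35·61 ≡ 22 (mod 97).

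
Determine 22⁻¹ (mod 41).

28

22·28 = 616 = 15·41 + 1, so 22⁻¹ ≡ 28 (mod 41).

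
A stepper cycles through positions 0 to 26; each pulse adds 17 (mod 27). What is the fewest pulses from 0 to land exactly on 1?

27 = 1·17 + 10
17 = 1·10 + 7
10 = 1·7 + 3
7 = 2·3 + 1
3 = 3·1 + 0
Back-substituting gives 17·8 ≡ 1 (mod 27).

8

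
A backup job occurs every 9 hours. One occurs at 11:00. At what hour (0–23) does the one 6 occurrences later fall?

17

6·9 = 54.
54 − 2·24 = 6, so 54 ≡ 6 (mod 24).
(11 + 6) mod 24 = 17.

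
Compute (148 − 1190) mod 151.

15

Dividing 1190 by 151 gives quotient 7 and remainder 133.
(148 − 133) mod 151 = 15.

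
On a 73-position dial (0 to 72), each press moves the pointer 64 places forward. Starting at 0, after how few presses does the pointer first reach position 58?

The inverse of 64 mod 73 is 8 (since 64·8 = 512 ≡ 1).
So x ≡ 8·58 = 464 ≡ 26 (mod 73).

26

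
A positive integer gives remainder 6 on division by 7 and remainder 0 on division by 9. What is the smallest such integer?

x ≡ 6 (mod 7) gives x ∈ {6, 13, 20, 27}.
The first of these with x mod 9 = 0 is 27.

27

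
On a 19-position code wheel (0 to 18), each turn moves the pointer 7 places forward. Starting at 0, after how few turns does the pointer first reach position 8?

12

7⁻¹ ≡ 11 (mod 19) because 7·11 = 77 = 4·19 + 1.
Multiplying both sides by 11: x ≡ 11·8 = 88 ≡ 12 (mod 19).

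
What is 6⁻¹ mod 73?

6·61 = 366 = 5·73 + 1, so 6⁻¹ ≡ 61 (mod 73).

61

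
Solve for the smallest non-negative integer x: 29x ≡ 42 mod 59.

The inverse of 29 mod 59 is 57 (since 29·57 = 1653 ≡ 1).
So x ≡ 57·42 = 2394 ≡ 34 (mod 59).

34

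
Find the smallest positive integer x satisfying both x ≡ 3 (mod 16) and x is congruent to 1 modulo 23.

x ≡ 3 (mod 16) gives x ∈ {3, 19, 35, 51, 67, 83, 99, 115, …}.
The first of these with x mod 23 = 1 is 323.

323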